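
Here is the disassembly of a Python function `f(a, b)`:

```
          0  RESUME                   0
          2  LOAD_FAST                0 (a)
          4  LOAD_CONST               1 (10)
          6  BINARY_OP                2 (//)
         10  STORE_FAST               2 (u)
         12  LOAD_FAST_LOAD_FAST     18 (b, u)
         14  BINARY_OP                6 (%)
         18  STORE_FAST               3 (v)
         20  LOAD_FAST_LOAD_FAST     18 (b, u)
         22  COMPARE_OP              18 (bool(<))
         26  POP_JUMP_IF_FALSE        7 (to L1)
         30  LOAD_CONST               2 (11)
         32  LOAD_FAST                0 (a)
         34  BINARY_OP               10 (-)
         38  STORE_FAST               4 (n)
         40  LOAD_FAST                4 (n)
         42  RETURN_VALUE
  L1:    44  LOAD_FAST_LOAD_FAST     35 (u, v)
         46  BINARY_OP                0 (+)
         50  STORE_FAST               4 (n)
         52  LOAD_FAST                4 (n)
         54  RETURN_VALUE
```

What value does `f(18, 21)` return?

1

LOAD_FAST a → push 18. Stack: [18]
LOAD_CONST → push 10. Stack: [18, 10]
BINARY_OP // → 18 // 10 = 1. Stack: [1]
STORE_FAST u → u=1. Stack: []
LOAD_FAST_LOAD_FAST b,u → push 21,1. Stack: [21, 1]
BINARY_OP % → 21 % 1 = 0. Stack: [0]
STORE_FAST v → v=0. Stack: []
LOAD_FAST_LOAD_FAST b,u → push 21,1. Stack: [21, 1]
COMPARE_OP bool(<) → 21 vs 1 = False. Stack: [False]
POP_JUMP_IF_FALSE → pop False; jump. Stack: []
LOAD_FAST_LOAD_FAST u,v → push 1,0. Stack: [1, 0]
BINARY_OP + → 1 + 0 = 1. Stack: [1]
STORE_FAST n → n=1. Stack: []
LOAD_FAST n → push 1. Stack: [1]
RETURN_VALUE → return 1.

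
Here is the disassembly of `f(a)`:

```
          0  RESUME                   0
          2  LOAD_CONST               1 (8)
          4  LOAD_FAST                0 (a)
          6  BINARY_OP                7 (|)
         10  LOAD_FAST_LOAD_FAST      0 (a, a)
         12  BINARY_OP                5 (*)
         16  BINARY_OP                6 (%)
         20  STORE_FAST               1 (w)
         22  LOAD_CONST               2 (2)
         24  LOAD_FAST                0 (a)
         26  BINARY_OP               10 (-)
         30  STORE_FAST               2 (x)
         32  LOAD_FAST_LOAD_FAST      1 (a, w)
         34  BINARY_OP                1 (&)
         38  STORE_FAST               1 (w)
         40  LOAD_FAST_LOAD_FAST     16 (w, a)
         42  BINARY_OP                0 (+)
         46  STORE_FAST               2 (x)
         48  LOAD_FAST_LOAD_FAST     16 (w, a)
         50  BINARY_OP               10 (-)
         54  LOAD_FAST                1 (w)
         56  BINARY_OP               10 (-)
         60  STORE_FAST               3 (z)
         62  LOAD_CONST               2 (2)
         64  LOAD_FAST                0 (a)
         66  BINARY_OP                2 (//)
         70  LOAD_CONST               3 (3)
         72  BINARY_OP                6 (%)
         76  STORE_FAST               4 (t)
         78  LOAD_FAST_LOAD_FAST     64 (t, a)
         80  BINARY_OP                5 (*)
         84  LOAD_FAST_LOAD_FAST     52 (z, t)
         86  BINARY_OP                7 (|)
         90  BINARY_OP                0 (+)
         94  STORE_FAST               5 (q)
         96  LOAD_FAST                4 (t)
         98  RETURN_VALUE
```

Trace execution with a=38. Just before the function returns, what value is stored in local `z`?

LOAD_CONST → push 8. Stack: [8]
LOAD_FAST a → push 38. Stack: [8, 38]
BINARY_OP | → 8 | 38 = 46. Stack: [46]
LOAD_FAST_LOAD_FAST a,a → push 38,38. Stack: [46, 38, 38]
BINARY_OP * → 38 * 38 = 1444. Stack: [46, 1444]
BINARY_OP % → 46 % 1444 = 46. Stack: [46]
STORE_FAST w → w=46. Stack: []
LOAD_CONST → push 2. Stack: [2]
LOAD_FAST a → push 38. Stack: [2, 38]
BINARY_OP - → 2 - 38 = -36. Stack: [-36]
STORE_FAST x → x=-36. Stack: []
LOAD_FAST_LOAD_FAST a,w → push 38,46. Stack: [38, 46]
BINARY_OP & → 38 & 46 = 38. Stack: [38]
STORE_FAST w → w=38. Stack: []
LOAD_FAST_LOAD_FAST w,a → push 38,38. Stack: [38, 38]
BINARY_OP + → 38 + 38 = 76. Stack: [76]
STORE_FAST x → x=76. Stack: []
LOAD_FAST_LOAD_FAST w,a → push 38,38. Stack: [38, 38]
BINARY_OP - → 38 - 38 = 0. Stack: [0]
LOAD_FAST w → push 38. Stack: [0, 38]
BINARY_OP - → 0 - 38 = -38. Stack: [-38]
STORE_FAST z → z=-38. Stack: []
LOAD_CONST → push 2. Stack: [2]
LOAD_FAST a → push 38. Stack: [2, 38]
BINARY_OP // → 2 // 38 = 0. Stack: [0]
LOAD_CONST → push 3. Stack: [0, 3]
BINARY_OP % → 0 % 3 = 0. Stack: [0]
STORE_FAST t → t=0. Stack: []
LOAD_FAST_LOAD_FAST t,a → push 0,38. Stack: [0, 38]
BINARY_OP * → 0 * 38 = 0. Stack: [0]
LOAD_FAST_LOAD_FAST z,t → push -38,0. Stack: [0, -38, 0]
BINARY_OP | → -38 | 0 = -38. Stack: [0, -38]
BINARY_OP + → 0 + -38 = -38. Stack: [-38]
STORE_FAST q → q=-38. Stack: []
LOAD_FAST t → push 0. Stack: [0]
RETURN_VALUE → return 0.

-38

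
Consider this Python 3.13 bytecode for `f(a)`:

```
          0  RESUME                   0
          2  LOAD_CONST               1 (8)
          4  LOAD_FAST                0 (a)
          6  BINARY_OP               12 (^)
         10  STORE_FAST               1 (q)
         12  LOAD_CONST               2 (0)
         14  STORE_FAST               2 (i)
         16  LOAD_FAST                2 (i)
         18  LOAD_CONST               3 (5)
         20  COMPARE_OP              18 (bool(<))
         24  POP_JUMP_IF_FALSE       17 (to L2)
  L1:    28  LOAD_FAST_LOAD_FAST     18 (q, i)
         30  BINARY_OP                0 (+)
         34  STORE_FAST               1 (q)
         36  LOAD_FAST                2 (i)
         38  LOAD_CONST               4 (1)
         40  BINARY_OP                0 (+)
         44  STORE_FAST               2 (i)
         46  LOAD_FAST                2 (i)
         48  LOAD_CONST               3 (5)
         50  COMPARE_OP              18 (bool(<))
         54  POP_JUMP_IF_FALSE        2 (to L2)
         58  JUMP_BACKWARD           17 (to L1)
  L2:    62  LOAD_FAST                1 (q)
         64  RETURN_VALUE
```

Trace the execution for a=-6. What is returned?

-4

LOAD_CONST → push 8
LOAD_FAST a → push -6
BINARY_OP ^ → 8 ^ -6 = -14
STORE_FAST q → q=-14
LOAD_CONST → push 0
STORE_FAST i → i=0
LOAD_FAST i → push 0
LOAD_CONST → push 5
COMPARE_OP bool(<) → 0 vs 5 = True
POP_JUMP_IF_FALSE → pop True; no jump
LOAD_FAST_LOAD_FAST q,i → push -14,0
BINARY_OP + → -14 + 0 = -14
STORE_FAST q → q=-14
LOAD_FAST i → push 0
LOAD_CONST → push 1
BINARY_OP + → 0 + 1 = 1
STORE_FAST i → i=1
LOAD_FAST i → push 1
LOAD_CONST → push 5
COMPARE_OP bool(<) → 1 vs 5 = True
POP_JUMP_IF_FALSE → pop True; no jump
LOAD_FAST_LOAD_FAST q,i → push -14,1
BINARY_OP + → -14 + 1 = -13
STORE_FAST q → q=-13
LOAD_FAST i → push 1
LOAD_CONST → push 1
BINARY_OP + → 1 + 1 = 2
STORE_FAST i → i=2
LOAD_FAST i → push 2
LOAD_CONST → push 5
COMPARE_OP bool(<) → 2 vs 5 = True
POP_JUMP_IF_FALSE → pop True; no jump
LOAD_FAST_LOAD_FAST q,i → push -13,2
BINARY_OP + → -13 + 2 = -11
STORE_FAST q → q=-11
LOAD_FAST i → push 2
LOAD_CONST → push 1
BINARY_OP + → 2 + 1 = 3
STORE_FAST i → i=3
LOAD_FAST i → push 3
LOAD_CONST → push 5
COMPARE_OP bool(<) → 3 vs 5 = True
POP_JUMP_IF_FALSE → pop True; no jump
LOAD_FAST_LOAD_FAST q,i → push -11,3
BINARY_OP + → -11 + 3 = -8
STORE_FAST q → q=-8
LOAD_FAST i → push 3
LOAD_CONST → push 1
BINARY_OP + → 3 + 1 = 4
STORE_FAST i → i=4
LOAD_FAST i → push 4
LOAD_CONST → push 5
COMPARE_OP bool(<) → 4 vs 5 = True
POP_JUMP_IF_FALSE → pop True; no jump
LOAD_FAST_LOAD_FAST q,i → push -8,4
BINARY_OP + → -8 + 4 = -4
STORE_FAST q → q=-4
LOAD_FAST i → push 4
LOAD_CONST → push 1
BINARY_OP + → 4 + 1 = 5
STORE_FAST i → i=5
LOAD_FAST i → push 5
LOAD_CONST → push 5
COMPARE_OP bool(<) → 5 vs 5 = False
POP_JUMP_IF_FALSE → pop False; jump
LOAD_FAST q → push -4
RETURN_VALUE → return -4.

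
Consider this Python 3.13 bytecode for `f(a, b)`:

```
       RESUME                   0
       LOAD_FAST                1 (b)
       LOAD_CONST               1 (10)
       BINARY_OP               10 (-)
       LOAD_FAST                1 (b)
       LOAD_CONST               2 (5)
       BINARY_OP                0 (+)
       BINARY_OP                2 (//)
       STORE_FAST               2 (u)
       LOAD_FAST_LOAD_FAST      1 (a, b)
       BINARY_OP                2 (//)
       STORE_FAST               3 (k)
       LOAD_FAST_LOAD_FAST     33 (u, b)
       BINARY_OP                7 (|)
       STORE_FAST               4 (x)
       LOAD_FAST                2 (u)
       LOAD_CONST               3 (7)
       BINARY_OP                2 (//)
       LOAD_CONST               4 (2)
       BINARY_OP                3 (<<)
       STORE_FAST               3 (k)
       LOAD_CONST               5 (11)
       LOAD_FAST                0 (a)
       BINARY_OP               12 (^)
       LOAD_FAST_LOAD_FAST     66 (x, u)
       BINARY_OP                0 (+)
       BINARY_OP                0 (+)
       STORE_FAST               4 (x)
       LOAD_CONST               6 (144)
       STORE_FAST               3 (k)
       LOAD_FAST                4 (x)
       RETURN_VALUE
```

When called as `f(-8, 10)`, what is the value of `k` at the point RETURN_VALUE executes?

144

LOAD_FAST b → push 10. Stack: [10]
LOAD_CONST → push 10. Stack: [10, 10]
BINARY_OP - → 10 - 10 = 0. Stack: [0]
LOAD_FAST b → push 10. Stack: [0, 10]
LOAD_CONST → push 5. Stack: [0, 10, 5]
BINARY_OP + → 10 + 5 = 15. Stack: [0, 15]
BINARY_OP // → 0 // 15 = 0. Stack: [0]
STORE_FAST u → u=0. Stack: []
LOAD_FAST_LOAD_FAST a,b → push -8,10. Stack: [-8, 10]
BINARY_OP // → -8 // 10 = -1. Stack: [-1]
STORE_FAST k → k=-1. Stack: []
LOAD_FAST_LOAD_FAST u,b → push 0,10. Stack: [0, 10]
BINARY_OP | → 0 | 10 = 10. Stack: [10]
STORE_FAST x → x=10. Stack: []
LOAD_FAST u → push 0. Stack: [0]
LOAD_CONST → push 7. Stack: [0, 7]
BINARY_OP // → 0 // 7 = 0. Stack: [0]
LOAD_CONST → push 2. Stack: [0, 2]
BINARY_OP << → 0 << 2 = 0. Stack: [0]
STORE_FAST k → k=0. Stack: []
LOAD_CONST → push 11. Stack: [11]
LOAD_FAST a → push -8. Stack: [11, -8]
BINARY_OP ^ → 11 ^ -8 = -13. Stack: [-13]
LOAD_FAST_LOAD_FAST x,u → push 10,0. Stack: [-13, 10, 0]
BINARY_OP + → 10 + 0 = 10. Stack: [-13, 10]
BINARY_OP + → -13 + 10 = -3. Stack: [-3]
STORE_FAST x → x=-3. Stack: []
LOAD_CONST → push 144. Stack: [144]
STORE_FAST k → k=144. Stack: []
LOAD_FAST x → push -3. Stack: [-3]
RETURN_VALUE → return -3.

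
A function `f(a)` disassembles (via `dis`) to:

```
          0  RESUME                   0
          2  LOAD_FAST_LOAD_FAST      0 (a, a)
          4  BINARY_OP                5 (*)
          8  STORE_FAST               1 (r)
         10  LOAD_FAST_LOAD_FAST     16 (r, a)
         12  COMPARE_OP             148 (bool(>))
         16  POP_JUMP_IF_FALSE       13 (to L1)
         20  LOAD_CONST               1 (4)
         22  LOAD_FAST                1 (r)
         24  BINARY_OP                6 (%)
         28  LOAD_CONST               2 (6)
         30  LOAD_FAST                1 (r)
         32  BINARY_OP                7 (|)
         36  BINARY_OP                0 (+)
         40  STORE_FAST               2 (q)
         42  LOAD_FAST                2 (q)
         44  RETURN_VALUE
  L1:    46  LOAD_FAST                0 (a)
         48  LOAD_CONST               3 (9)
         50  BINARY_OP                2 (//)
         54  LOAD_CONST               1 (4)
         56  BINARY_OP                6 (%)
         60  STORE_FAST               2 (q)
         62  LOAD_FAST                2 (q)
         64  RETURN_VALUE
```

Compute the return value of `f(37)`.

1379

LOAD_FAST_LOAD_FAST a,a → push 37,37. Stack: [37, 37]
BINARY_OP * → 37 * 37 = 1369. Stack: [1369]
STORE_FAST r → r=1369. Stack: []
LOAD_FAST_LOAD_FAST r,a → push 1369,37. Stack: [1369, 37]
COMPARE_OP bool(>) → 1369 vs 37 = True. Stack: [True]
POP_JUMP_IF_FALSE → pop True; no jump. Stack: []
LOAD_CONST → push 4. Stack: [4]
LOAD_FAST r → push 1369. Stack: [4, 1369]
BINARY_OP % → 4 % 1369 = 4. Stack: [4]
LOAD_CONST → push 6. Stack: [4, 6]
LOAD_FAST r → push 1369. Stack: [4, 6, 1369]
BINARY_OP | → 6 | 1369 = 1375. Stack: [4, 1375]
BINARY_OP + → 4 + 1375 = 1379. Stack: [1379]
STORE_FAST q → q=1379. Stack: []
LOAD_FAST q → push 1379. Stack: [1379]
RETURN_VALUE → return 1379.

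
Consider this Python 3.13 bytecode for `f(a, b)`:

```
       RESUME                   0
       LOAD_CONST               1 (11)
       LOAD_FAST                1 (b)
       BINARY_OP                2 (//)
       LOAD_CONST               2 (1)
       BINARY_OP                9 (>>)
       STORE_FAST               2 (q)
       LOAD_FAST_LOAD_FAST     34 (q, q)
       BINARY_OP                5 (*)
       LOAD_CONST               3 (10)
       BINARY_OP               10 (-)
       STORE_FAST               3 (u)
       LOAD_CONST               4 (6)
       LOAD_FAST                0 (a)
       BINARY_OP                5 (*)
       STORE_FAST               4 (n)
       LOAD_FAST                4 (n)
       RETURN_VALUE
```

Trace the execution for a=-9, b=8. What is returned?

-54

LOAD_CONST → push 11. Stack: [11]
LOAD_FAST b → push 8. Stack: [11, 8]
BINARY_OP // → 11 // 8 = 1. Stack: [1]
LOAD_CONST → push 1. Stack: [1, 1]
BINARY_OP >> → 1 >> 1 = 0. Stack: [0]
STORE_FAST q → q=0. Stack: []
LOAD_FAST_LOAD_FAST q,q → push 0,0. Stack: [0, 0]
BINARY_OP * → 0 * 0 = 0. Stack: [0]
LOAD_CONST → push 10. Stack: [0, 10]
BINARY_OP - → 0 - 10 = -10. Stack: [-10]
STORE_FAST u → u=-10. Stack: []
LOAD_CONST → push 6. Stack: [6]
LOAD_FAST a → push -9. Stack: [6, -9]
BINARY_OP * → 6 * -9 = -54. Stack: [-54]
STORE_FAST n → n=-54. Stack: []
LOAD_FAST n → push -54. Stack: [-54]
RETURN_VALUE → return -54.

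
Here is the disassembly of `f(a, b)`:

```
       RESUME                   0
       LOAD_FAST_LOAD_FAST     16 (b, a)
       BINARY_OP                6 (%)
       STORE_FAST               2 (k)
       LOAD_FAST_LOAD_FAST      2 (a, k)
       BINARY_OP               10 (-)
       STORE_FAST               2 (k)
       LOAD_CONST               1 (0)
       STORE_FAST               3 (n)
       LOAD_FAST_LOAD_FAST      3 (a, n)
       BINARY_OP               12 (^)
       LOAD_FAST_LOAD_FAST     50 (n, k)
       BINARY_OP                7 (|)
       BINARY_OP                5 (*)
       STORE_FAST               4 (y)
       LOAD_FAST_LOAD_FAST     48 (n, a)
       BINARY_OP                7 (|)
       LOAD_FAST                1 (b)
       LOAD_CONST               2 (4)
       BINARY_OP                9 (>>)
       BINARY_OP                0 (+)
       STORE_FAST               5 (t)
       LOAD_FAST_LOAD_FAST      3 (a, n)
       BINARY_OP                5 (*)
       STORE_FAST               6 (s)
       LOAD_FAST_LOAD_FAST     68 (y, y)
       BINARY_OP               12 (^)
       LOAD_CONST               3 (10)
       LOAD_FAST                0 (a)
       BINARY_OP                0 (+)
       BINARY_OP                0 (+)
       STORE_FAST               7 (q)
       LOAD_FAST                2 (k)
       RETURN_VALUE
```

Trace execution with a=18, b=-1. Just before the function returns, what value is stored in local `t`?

LOAD_FAST_LOAD_FAST b,a → push -1,18. Stack: [-1, 18]
BINARY_OP % → -1 % 18 = 17. Stack: [17]
STORE_FAST k → k=17. Stack: []
LOAD_FAST_LOAD_FAST a,k → push 18,17. Stack: [18, 17]
BINARY_OP - → 18 - 17 = 1. Stack: [1]
STORE_FAST k → k=1. Stack: []
LOAD_CONST → push 0. Stack: [0]
STORE_FAST n → n=0. Stack: []
LOAD_FAST_LOAD_FAST a,n → push 18,0. Stack: [18, 0]
BINARY_OP ^ → 18 ^ 0 = 18. Stack: [18]
LOAD_FAST_LOAD_FAST n,k → push 0,1. Stack: [18, 0, 1]
BINARY_OP | → 0 | 1 = 1. Stack: [18, 1]
BINARY_OP * → 18 * 1 = 18. Stack: [18]
STORE_FAST y → y=18. Stack: []
LOAD_FAST_LOAD_FAST n,a → push 0,18. Stack: [0, 18]
BINARY_OP | → 0 | 18 = 18. Stack: [18]
LOAD_FAST b → push -1. Stack: [18, -1]
LOAD_CONST → push 4. Stack: [18, -1, 4]
BINARY_OP >> → -1 >> 4 = -1. Stack: [18, -1]
BINARY_OP + → 18 + -1 = 17. Stack: [17]
STORE_FAST t → t=17. Stack: []
LOAD_FAST_LOAD_FAST a,n → push 18,0. Stack: [18, 0]
BINARY_OP * → 18 * 0 = 0. Stack: [0]
STORE_FAST s → s=0. Stack: []
LOAD_FAST_LOAD_FAST y,y → push 18,18. Stack: [18, 18]
BINARY_OP ^ → 18 ^ 18 = 0. Stack: [0]
LOAD_CONST → push 10. Stack: [0, 10]
LOAD_FAST a → push 18. Stack: [0, 10, 18]
BINARY_OP + → 10 + 18 = 28. Stack: [0, 28]
BINARY_OP + → 0 + 28 = 28. Stack: [28]
STORE_FAST q → q=28. Stack: []
LOAD_FAST k → push 1. Stack: [1]
RETURN_VALUE → return 1.

17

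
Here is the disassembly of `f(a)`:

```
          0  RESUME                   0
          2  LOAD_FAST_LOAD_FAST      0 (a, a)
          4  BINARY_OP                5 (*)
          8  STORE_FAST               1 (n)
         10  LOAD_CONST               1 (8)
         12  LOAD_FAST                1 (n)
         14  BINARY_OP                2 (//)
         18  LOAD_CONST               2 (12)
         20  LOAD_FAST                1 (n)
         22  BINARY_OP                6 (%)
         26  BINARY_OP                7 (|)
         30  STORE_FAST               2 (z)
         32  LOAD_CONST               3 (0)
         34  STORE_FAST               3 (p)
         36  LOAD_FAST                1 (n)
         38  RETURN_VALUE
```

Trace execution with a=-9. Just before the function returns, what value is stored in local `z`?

LOAD_FAST_LOAD_FAST a,a → push -9,-9. Stack: [-9, -9]
BINARY_OP * → -9 * -9 = 81. Stack: [81]
STORE_FAST n → n=81. Stack: []
LOAD_CONST → push 8. Stack: [8]
LOAD_FAST n → push 81. Stack: [8, 81]
BINARY_OP // → 8 // 81 = 0. Stack: [0]
LOAD_CONST → push 12. Stack: [0, 12]
LOAD_FAST n → push 81. Stack: [0, 12, 81]
BINARY_OP % → 12 % 81 = 12. Stack: [0, 12]
BINARY_OP | → 0 | 12 = 12. Stack: [12]
STORE_FAST z → z=12. Stack: []
LOAD_CONST → push 0. Stack: [0]
STORE_FAST p → p=0. Stack: []
LOAD_FAST n → push 81. Stack: [81]
RETURN_VALUE → return 81.

12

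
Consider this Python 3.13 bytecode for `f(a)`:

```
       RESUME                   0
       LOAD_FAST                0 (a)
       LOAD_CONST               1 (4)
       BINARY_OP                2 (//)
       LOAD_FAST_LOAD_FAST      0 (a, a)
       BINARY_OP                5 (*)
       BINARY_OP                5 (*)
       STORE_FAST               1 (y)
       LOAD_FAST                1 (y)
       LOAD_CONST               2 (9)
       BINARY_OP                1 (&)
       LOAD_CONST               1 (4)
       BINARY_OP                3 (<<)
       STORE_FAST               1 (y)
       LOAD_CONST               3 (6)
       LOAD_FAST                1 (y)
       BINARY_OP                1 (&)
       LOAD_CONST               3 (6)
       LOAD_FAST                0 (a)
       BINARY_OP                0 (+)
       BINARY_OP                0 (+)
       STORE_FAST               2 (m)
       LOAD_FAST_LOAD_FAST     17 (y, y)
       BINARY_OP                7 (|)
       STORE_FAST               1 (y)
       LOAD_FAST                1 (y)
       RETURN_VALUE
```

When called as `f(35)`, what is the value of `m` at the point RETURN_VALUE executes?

LOAD_FAST a → push 35. Stack: [35]
LOAD_CONST → push 4. Stack: [35, 4]
BINARY_OP // → 35 // 4 = 8. Stack: [8]
LOAD_FAST_LOAD_FAST a,a → push 35,35. Stack: [8, 35, 35]
BINARY_OP * → 35 * 35 = 1225. Stack: [8, 1225]
BINARY_OP * → 8 * 1225 = 9800. Stack: [9800]
STORE_FAST y → y=9800. Stack: []
LOAD_FAST y → push 9800. Stack: [9800]
LOAD_CONST → push 9. Stack: [9800, 9]
BINARY_OP & → 9800 & 9 = 8. Stack: [8]
LOAD_CONST → push 4. Stack: [8, 4]
BINARY_OP << → 8 << 4 = 128. Stack: [128]
STORE_FAST y → y=128. Stack: []
LOAD_CONST → push 6. Stack: [6]
LOAD_FAST y → push 128. Stack: [6, 128]
BINARY_OP & → 6 & 128 = 0. Stack: [0]
LOAD_CONST → push 6. Stack: [0, 6]
LOAD_FAST a → push 35. Stack: [0, 6, 35]
BINARY_OP + → 6 + 35 = 41. Stack: [0, 41]
BINARY_OP + → 0 + 41 = 41. Stack: [41]
STORE_FAST m → m=41. Stack: []
LOAD_FAST_LOAD_FAST y,y → push 128,128. Stack: [128, 128]
BINARY_OP | → 128 | 128 = 128. Stack: [128]
STORE_FAST y → y=128. Stack: []
LOAD_FAST y → push 128. Stack: [128]
RETURN_VALUE → return 128.

41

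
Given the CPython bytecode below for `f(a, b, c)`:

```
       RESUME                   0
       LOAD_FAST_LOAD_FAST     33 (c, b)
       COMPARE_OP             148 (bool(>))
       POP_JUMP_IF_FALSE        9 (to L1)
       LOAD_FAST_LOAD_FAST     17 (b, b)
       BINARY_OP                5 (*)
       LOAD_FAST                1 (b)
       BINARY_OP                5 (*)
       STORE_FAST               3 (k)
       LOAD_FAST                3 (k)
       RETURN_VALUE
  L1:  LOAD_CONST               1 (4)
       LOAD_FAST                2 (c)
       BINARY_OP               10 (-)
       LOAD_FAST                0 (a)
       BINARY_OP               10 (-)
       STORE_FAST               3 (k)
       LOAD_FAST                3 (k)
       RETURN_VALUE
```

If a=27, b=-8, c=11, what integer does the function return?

-512

LOAD_FAST_LOAD_FAST c,b → push 11,-8. Stack: [11, -8]
COMPARE_OP bool(>) → 11 vs -8 = True. Stack: [True]
POP_JUMP_IF_FALSE → pop True; no jump. Stack: []
LOAD_FAST_LOAD_FAST b,b → push -8,-8. Stack: [-8, -8]
BINARY_OP * → -8 * -8 = 64. Stack: [64]
LOAD_FAST b → push -8. Stack: [64, -8]
BINARY_OP * → 64 * -8 = -512. Stack: [-512]
STORE_FAST k → k=-512. Stack: []
LOAD_FAST k → push -512. Stack: [-512]
RETURN_VALUE → return -512.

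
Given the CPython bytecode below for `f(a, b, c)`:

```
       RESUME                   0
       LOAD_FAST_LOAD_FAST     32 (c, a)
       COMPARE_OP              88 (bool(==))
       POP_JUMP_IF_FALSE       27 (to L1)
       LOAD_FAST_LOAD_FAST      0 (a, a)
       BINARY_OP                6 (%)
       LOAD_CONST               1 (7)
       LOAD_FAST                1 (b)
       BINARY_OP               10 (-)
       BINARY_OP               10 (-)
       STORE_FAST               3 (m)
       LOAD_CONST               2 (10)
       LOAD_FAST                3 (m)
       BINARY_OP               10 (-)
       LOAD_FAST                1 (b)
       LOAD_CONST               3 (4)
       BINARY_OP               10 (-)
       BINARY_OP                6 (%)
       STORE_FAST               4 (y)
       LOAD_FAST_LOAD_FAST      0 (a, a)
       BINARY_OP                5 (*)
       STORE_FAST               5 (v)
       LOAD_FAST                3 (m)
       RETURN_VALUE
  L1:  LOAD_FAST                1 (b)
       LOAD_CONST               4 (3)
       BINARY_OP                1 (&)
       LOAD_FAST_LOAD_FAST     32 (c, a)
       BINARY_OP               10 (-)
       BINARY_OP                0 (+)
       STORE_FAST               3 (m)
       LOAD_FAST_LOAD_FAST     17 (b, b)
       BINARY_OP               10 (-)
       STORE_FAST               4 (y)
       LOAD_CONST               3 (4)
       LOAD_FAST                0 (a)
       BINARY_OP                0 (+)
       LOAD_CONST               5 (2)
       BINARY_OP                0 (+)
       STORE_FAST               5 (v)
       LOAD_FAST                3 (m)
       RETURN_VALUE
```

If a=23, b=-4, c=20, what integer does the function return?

-3

LOAD_FAST_LOAD_FAST c,a → push 20,23. Stack: [20, 23]
COMPARE_OP bool(==) → 20 vs 23 = False. Stack: [False]
POP_JUMP_IF_FALSE → pop False; jump. Stack: []
LOAD_FAST b → push -4. Stack: [-4]
LOAD_CONST → push 3. Stack: [-4, 3]
BINARY_OP & → -4 & 3 = 0. Stack: [0]
LOAD_FAST_LOAD_FAST c,a → push 20,23. Stack: [0, 20, 23]
BINARY_OP - → 20 - 23 = -3. Stack: [0, -3]
BINARY_OP + → 0 + -3 = -3. Stack: [-3]
STORE_FAST m → m=-3. Stack: []
LOAD_FAST_LOAD_FAST b,b → push -4,-4. Stack: [-4, -4]
BINARY_OP - → -4 - -4 = 0. Stack: [0]
STORE_FAST y → y=0. Stack: []
LOAD_CONST → push 4. Stack: [4]
LOAD_FAST a → push 23. Stack: [4, 23]
BINARY_OP + → 4 + 23 = 27. Stack: [27]
LOAD_CONST → push 2. Stack: [27, 2]
BINARY_OP + → 27 + 2 = 29. Stack: [29]
STORE_FAST v → v=29. Stack: []
LOAD_FAST m → push -3. Stack: [-3]
RETURN_VALUE → return -3.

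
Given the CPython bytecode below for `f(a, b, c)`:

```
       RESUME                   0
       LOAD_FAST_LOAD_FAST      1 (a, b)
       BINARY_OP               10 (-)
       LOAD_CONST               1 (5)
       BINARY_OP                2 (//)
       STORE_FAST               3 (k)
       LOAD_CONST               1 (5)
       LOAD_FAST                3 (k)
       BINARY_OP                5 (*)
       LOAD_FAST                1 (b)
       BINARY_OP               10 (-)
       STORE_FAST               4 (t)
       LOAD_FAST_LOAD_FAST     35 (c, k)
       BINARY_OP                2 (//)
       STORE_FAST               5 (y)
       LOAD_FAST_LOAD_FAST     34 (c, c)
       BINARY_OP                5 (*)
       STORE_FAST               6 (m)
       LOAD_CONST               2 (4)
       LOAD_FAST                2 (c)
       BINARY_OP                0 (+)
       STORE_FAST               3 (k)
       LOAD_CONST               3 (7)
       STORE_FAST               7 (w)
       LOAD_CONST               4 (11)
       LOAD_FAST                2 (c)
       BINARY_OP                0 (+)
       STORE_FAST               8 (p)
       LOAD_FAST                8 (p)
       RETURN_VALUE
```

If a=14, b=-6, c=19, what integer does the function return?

30

LOAD_FAST_LOAD_FAST a,b → push 14,-6. Stack: [14, -6]
BINARY_OP - → 14 - -6 = 20. Stack: [20]
LOAD_CONST → push 5. Stack: [20, 5]
BINARY_OP // → 20 // 5 = 4. Stack: [4]
STORE_FAST k → k=4. Stack: []
LOAD_CONST → push 5. Stack: [5]
LOAD_FAST k → push 4. Stack: [5, 4]
BINARY_OP * → 5 * 4 = 20. Stack: [20]
LOAD_FAST b → push -6. Stack: [20, -6]
BINARY_OP - → 20 - -6 = 26. Stack: [26]
STORE_FAST t → t=26. Stack: []
LOAD_FAST_LOAD_FAST c,k → push 19,4. Stack: [19, 4]
BINARY_OP // → 19 // 4 = 4. Stack: [4]
STORE_FAST y → y=4. Stack: []
LOAD_FAST_LOAD_FAST c,c → push 19,19. Stack: [19, 19]
BINARY_OP * → 19 * 19 = 361. Stack: [361]
STORE_FAST m → m=361. Stack: []
LOAD_CONST → push 4. Stack: [4]
LOAD_FAST c → push 19. Stack: [4, 19]
BINARY_OP + → 4 + 19 = 23. Stack: [23]
STORE_FAST k → k=23. Stack: []
LOAD_CONST → push 7. Stack: [7]
STORE_FAST w → w=7. Stack: []
LOAD_CONST → push 11. Stack: [11]
LOAD_FAST c → push 19. Stack: [11, 19]
BINARY_OP + → 11 + 19 = 30. Stack: [30]
STORE_FAST p → p=30. Stack: []
LOAD_FAST p → push 30. Stack: [30]
RETURN_VALUE → return 30.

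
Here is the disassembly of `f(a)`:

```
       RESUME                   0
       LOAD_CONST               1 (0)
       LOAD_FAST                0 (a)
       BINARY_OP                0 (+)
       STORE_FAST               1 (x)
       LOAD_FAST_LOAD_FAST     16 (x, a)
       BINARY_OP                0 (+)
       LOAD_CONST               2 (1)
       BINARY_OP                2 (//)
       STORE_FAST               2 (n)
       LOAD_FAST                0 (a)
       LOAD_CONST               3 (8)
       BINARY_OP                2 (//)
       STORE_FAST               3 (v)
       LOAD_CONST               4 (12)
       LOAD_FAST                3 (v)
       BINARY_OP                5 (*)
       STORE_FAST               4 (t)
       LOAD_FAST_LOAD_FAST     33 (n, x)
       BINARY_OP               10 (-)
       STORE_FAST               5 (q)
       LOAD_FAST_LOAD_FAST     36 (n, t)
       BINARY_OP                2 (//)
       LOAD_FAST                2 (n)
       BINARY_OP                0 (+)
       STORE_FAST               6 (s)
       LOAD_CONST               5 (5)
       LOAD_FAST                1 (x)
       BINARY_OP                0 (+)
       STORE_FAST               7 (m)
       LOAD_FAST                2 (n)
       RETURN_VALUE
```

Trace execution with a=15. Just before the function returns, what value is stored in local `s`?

32

LOAD_CONST → push 0. Stack: [0]
LOAD_FAST a → push 15. Stack: [0, 15]
BINARY_OP + → 0 + 15 = 15. Stack: [15]
STORE_FAST x → x=15. Stack: []
LOAD_FAST_LOAD_FAST x,a → push 15,15. Stack: [15, 15]
BINARY_OP + → 15 + 15 = 30. Stack: [30]
LOAD_CONST → push 1. Stack: [30, 1]
BINARY_OP // → 30 // 1 = 30. Stack: [30]
STORE_FAST n → n=30. Stack: []
LOAD_FAST a → push 15. Stack: [15]
LOAD_CONST → push 8. Stack: [15, 8]
BINARY_OP // → 15 // 8 = 1. Stack: [1]
STORE_FAST v → v=1. Stack: []
LOAD_CONST → push 12. Stack: [12]
LOAD_FAST v → push 1. Stack: [12, 1]
BINARY_OP * → 12 * 1 = 12. Stack: [12]
STORE_FAST t → t=12. Stack: []
LOAD_FAST_LOAD_FAST n,x → push 30,15. Stack: [30, 15]
BINARY_OP - → 30 - 15 = 15. Stack: [15]
STORE_FAST q → q=15. Stack: []
LOAD_FAST_LOAD_FAST n,t → push 30,12. Stack: [30, 12]
BINARY_OP // → 30 // 12 = 2. Stack: [2]
LOAD_FAST n → push 30. Stack: [2, 30]
BINARY_OP + → 2 + 30 = 32. Stack: [32]
STORE_FAST s → s=32. Stack: []
LOAD_CONST → push 5. Stack: [5]
LOAD_FAST x → push 15. Stack: [5, 15]
BINARY_OP + → 5 + 15 = 20. Stack: [20]
STORE_FAST m → m=20. Stack: []
LOAD_FAST n → push 30. Stack: [30]
RETURN_VALUE → return 30.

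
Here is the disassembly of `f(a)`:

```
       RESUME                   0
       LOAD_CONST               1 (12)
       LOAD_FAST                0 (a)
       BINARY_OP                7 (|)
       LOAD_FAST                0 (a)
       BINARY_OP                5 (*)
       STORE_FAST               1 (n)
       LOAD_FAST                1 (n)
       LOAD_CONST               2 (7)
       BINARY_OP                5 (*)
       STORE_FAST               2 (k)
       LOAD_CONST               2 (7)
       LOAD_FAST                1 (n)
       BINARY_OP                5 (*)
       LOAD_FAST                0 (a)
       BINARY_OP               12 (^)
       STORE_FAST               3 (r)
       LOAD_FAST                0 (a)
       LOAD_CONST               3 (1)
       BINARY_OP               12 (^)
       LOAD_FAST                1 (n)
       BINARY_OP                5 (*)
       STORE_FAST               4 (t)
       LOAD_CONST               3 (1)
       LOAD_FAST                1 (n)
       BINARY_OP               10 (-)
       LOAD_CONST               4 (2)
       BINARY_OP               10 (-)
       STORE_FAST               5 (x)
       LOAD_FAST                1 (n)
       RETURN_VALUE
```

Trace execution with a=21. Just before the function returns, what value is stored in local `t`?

LOAD_CONST → push 12. Stack: [12]
LOAD_FAST a → push 21. Stack: [12, 21]
BINARY_OP | → 12 | 21 = 29. Stack: [29]
LOAD_FAST a → push 21. Stack: [29, 21]
BINARY_OP * → 29 * 21 = 609. Stack: [609]
STORE_FAST n → n=609. Stack: []
LOAD_FAST n → push 609. Stack: [609]
LOAD_CONST → push 7. Stack: [609, 7]
BINARY_OP * → 609 * 7 = 4263. Stack: [4263]
STORE_FAST k → k=4263. Stack: []
LOAD_CONST → push 7. Stack: [7]
LOAD_FAST n → push 609. Stack: [7, 609]
BINARY_OP * → 7 * 609 = 4263. Stack: [4263]
LOAD_FAST a → push 21. Stack: [4263, 21]
BINARY_OP ^ → 4263 ^ 21 = 4274. Stack: [4274]
STORE_FAST r → r=4274. Stack: []
LOAD_FAST a → push 21. Stack: [21]
LOAD_CONST → push 1. Stack: [21, 1]
BINARY_OP ^ → 21 ^ 1 = 20. Stack: [20]
LOAD_FAST n → push 609. Stack: [20, 609]
BINARY_OP * → 20 * 609 = 12180. Stack: [12180]
STORE_FAST t → t=12180. Stack: []
LOAD_CONST → push 1. Stack: [1]
LOAD_FAST n → push 609. Stack: [1, 609]
BINARY_OP - → 1 - 609 = -608. Stack: [-608]
LOAD_CONST → push 2. Stack: [-608, 2]
BINARY_OP - → -608 - 2 = -610. Stack: [-610]
STORE_FAST x → x=-610. Stack: []
LOAD_FAST n → push 609. Stack: [609]
RETURN_VALUE → return 609.

12180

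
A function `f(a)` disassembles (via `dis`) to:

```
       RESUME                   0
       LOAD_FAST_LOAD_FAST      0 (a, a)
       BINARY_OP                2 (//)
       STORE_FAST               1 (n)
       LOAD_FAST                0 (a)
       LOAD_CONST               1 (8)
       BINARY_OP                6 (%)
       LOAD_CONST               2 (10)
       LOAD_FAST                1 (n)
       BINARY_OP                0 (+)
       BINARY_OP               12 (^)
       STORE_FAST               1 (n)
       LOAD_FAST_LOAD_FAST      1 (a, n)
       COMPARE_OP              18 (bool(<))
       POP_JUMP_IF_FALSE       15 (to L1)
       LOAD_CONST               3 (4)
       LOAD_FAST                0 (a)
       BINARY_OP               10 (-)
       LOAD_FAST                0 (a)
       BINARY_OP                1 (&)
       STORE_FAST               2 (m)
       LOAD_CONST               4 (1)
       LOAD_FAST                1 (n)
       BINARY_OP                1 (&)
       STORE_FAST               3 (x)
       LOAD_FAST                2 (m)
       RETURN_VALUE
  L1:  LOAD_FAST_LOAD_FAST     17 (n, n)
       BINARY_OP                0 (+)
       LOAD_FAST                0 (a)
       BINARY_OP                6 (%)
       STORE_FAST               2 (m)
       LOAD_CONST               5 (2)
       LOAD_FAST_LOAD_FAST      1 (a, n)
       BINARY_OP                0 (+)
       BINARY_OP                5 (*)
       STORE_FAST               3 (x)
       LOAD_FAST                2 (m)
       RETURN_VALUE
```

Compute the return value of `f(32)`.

LOAD_FAST_LOAD_FAST a,a → push 32,32. Stack: [32, 32]
BINARY_OP // → 32 // 32 = 1. Stack: [1]
STORE_FAST n → n=1. Stack: []
LOAD_FAST a → push 32. Stack: [32]
LOAD_CONST → push 8. Stack: [32, 8]
BINARY_OP % → 32 % 8 = 0. Stack: [0]
LOAD_CONST → push 10. Stack: [0, 10]
LOAD_FAST n → push 1. Stack: [0, 10, 1]
BINARY_OP + → 10 + 1 = 11. Stack: [0, 11]
BINARY_OP ^ → 0 ^ 11 = 11. Stack: [11]
STORE_FAST n → n=11. Stack: []
LOAD_FAST_LOAD_FAST a,n → push 32,11. Stack: [32, 11]
COMPARE_OP bool(<) → 32 vs 11 = False. Stack: [False]
POP_JUMP_IF_FALSE → pop False; jump. Stack: []
LOAD_FAST_LOAD_FAST n,n → push 11,11. Stack: [11, 11]
BINARY_OP + → 11 + 11 = 22. Stack: [22]
LOAD_FAST a → push 32. Stack: [22, 32]
BINARY_OP % → 22 % 32 = 22. Stack: [22]
STORE_FAST m → m=22. Stack: []
LOAD_CONST → push 2. Stack: [2]
LOAD_FAST_LOAD_FAST a,n → push 32,11. Stack: [2, 32, 11]
BINARY_OP + → 32 + 11 = 43. Stack: [2, 43]
BINARY_OP * → 2 * 43 = 86. Stack: [86]
STORE_FAST x → x=86. Stack: []
LOAD_FAST m → push 22. Stack: [22]
RETURN_VALUE → return 22.

22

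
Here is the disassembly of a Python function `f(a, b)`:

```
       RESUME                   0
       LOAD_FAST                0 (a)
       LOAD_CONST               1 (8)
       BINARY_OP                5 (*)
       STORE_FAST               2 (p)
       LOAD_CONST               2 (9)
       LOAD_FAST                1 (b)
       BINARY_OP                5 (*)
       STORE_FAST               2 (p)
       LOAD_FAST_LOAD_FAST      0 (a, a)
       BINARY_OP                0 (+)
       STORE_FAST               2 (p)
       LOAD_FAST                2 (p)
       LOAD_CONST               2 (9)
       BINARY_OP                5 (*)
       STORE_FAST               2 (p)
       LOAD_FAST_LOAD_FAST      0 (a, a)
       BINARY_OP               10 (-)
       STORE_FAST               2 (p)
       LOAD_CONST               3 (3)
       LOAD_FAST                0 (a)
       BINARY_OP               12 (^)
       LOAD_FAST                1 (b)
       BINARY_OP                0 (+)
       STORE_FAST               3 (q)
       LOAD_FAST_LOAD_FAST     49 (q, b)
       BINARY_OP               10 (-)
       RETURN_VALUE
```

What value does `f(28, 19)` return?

LOAD_FAST a → push 28. Stack: [28]
LOAD_CONST → push 8. Stack: [28, 8]
BINARY_OP * → 28 * 8 = 224. Stack: [224]
STORE_FAST p → p=224. Stack: []
LOAD_CONST → push 9. Stack: [9]
LOAD_FAST b → push 19. Stack: [9, 19]
BINARY_OP * → 9 * 19 = 171. Stack: [171]
STORE_FAST p → p=171. Stack: []
LOAD_FAST_LOAD_FAST a,a → push 28,28. Stack: [28, 28]
BINARY_OP + → 28 + 28 = 56. Stack: [56]
STORE_FAST p → p=56. Stack: []
LOAD_FAST p → push 56. Stack: [56]
LOAD_CONST → push 9. Stack: [56, 9]
BINARY_OP * → 56 * 9 = 504. Stack: [504]
STORE_FAST p → p=504. Stack: []
LOAD_FAST_LOAD_FAST a,a → push 28,28. Stack: [28, 28]
BINARY_OP - → 28 - 28 = 0. Stack: [0]
STORE_FAST p → p=0. Stack: []
LOAD_CONST → push 3. Stack: [3]
LOAD_FAST a → push 28. Stack: [3, 28]
BINARY_OP ^ → 3 ^ 28 = 31. Stack: [31]
LOAD_FAST b → push 19. Stack: [31, 19]
BINARY_OP + → 31 + 19 = 50. Stack: [50]
STORE_FAST q → q=50. Stack: []
LOAD_FAST_LOAD_FAST q,b → push 50,19. Stack: [50, 19]
BINARY_OP - → 50 - 19 = 31. Stack: [31]
RETURN_VALUE → return 31.

31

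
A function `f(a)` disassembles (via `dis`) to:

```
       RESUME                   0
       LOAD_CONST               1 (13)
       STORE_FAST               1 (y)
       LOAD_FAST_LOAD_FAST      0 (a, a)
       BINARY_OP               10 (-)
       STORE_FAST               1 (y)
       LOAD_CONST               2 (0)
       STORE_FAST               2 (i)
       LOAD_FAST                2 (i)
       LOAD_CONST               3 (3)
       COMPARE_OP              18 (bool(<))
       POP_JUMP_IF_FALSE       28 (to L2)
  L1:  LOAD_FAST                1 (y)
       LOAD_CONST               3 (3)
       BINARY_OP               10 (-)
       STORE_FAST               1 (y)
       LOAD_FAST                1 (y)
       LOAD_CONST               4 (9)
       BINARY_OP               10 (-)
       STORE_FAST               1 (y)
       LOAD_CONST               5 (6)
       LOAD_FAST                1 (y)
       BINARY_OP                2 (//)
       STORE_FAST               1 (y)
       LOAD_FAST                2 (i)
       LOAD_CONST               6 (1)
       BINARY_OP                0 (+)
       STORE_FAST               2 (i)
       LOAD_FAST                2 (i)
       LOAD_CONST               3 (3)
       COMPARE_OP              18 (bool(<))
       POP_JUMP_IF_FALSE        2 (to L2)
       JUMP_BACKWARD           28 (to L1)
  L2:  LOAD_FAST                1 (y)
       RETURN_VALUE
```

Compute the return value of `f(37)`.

LOAD_CONST → push 13
STORE_FAST y → y=13
LOAD_FAST_LOAD_FAST a,a → push 37,37
BINARY_OP - → 37 - 37 = 0
STORE_FAST y → y=0
LOAD_CONST → push 0
STORE_FAST i → i=0
LOAD_FAST i → push 0
LOAD_CONST → push 3
COMPARE_OP bool(<) → 0 vs 3 = True
POP_JUMP_IF_FALSE → pop True; no jump
LOAD_FAST y → push 0
LOAD_CONST → push 3
BINARY_OP - → 0 - 3 = -3
STORE_FAST y → y=-3
LOAD_FAST y → push -3
LOAD_CONST → push 9
BINARY_OP - → -3 - 9 = -12
STORE_FAST y → y=-12
LOAD_CONST → push 6
LOAD_FAST y → push -12
BINARY_OP // → 6 // -12 = -1
STORE_FAST y → y=-1
LOAD_FAST i → push 0
LOAD_CONST → push 1
BINARY_OP + → 0 + 1 = 1
STORE_FAST i → i=1
LOAD_FAST i → push 1
LOAD_CONST → push 3
COMPARE_OP bool(<) → 1 vs 3 = True
POP_JUMP_IF_FALSE → pop True; no jump
LOAD_FAST y → push -1
LOAD_CONST → push 3
BINARY_OP - → -1 - 3 = -4
STORE_FAST y → y=-4
LOAD_FAST y → push -4
LOAD_CONST → push 9
BINARY_OP - → -4 - 9 = -13
STORE_FAST y → y=-13
LOAD_CONST → push 6
LOAD_FAST y → push -13
BINARY_OP // → 6 // -13 = -1
STORE_FAST y → y=-1
LOAD_FAST i → push 1
LOAD_CONST → push 1
BINARY_OP + → 1 + 1 = 2
STORE_FAST i → i=2
LOAD_FAST i → push 2
LOAD_CONST → push 3
COMPARE_OP bool(<) → 2 vs 3 = True
POP_JUMP_IF_FALSE → pop True; no jump
LOAD_FAST y → push -1
LOAD_CONST → push 3
BINARY_OP - → -1 - 3 = -4
STORE_FAST y → y=-4
LOAD_FAST y → push -4
LOAD_CONST → push 9
BINARY_OP - → -4 - 9 = -13
STORE_FAST y → y=-13
LOAD_CONST → push 6
LOAD_FAST y → push -13
BINARY_OP // → 6 // -13 = -1
STORE_FAST y → y=-1
LOAD_FAST i → push 2
LOAD_CONST → push 1
BINARY_OP + → 2 + 1 = 3
STORE_FAST i → i=3
LOAD_FAST i → push 3
LOAD_CONST → push 3
COMPARE_OP bool(<) → 3 vs 3 = False
POP_JUMP_IF_FALSE → pop False; jump
LOAD_FAST y → push -1
RETURN_VALUE → return -1.

-1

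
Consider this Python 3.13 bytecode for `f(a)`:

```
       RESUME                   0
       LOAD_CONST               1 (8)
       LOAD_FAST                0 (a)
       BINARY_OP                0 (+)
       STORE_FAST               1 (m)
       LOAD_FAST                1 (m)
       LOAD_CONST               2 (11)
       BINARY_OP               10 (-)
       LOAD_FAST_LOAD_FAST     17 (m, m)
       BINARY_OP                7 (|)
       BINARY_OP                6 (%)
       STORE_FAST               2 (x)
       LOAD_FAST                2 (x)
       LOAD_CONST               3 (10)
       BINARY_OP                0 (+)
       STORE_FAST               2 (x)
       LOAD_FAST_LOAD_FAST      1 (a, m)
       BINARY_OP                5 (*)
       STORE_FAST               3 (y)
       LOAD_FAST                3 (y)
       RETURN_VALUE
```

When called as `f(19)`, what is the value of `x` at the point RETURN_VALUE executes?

26

LOAD_CONST → push 8. Stack: [8]
LOAD_FAST a → push 19. Stack: [8, 19]
BINARY_OP + → 8 + 19 = 27. Stack: [27]
STORE_FAST m → m=27. Stack: []
LOAD_FAST m → push 27. Stack: [27]
LOAD_CONST → push 11. Stack: [27, 11]
BINARY_OP - → 27 - 11 = 16. Stack: [16]
LOAD_FAST_LOAD_FAST m,m → push 27,27. Stack: [16, 27, 27]
BINARY_OP | → 27 | 27 = 27. Stack: [16, 27]
BINARY_OP % → 16 % 27 = 16. Stack: [16]
STORE_FAST x → x=16. Stack: []
LOAD_FAST x → push 16. Stack: [16]
LOAD_CONST → push 10. Stack: [16, 10]
BINARY_OP + → 16 + 10 = 26. Stack: [26]
STORE_FAST x → x=26. Stack: []
LOAD_FAST_LOAD_FAST a,m → push 19,27. Stack: [19, 27]
BINARY_OP * → 19 * 27 = 513. Stack: [513]
STORE_FAST y → y=513. Stack: []
LOAD_FAST y → push 513. Stack: [513]
RETURN_VALUE → return 513.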